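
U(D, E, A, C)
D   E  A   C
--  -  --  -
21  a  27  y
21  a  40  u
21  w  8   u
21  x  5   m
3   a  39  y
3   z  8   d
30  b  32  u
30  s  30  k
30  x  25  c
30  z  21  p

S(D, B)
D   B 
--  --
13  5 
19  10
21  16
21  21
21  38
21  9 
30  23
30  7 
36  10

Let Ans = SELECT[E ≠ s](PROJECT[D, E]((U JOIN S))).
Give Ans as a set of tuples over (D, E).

{(21, a), (21, w), (21, x), (30, b), (30, x), (30, z)}

Natural join on D: {(21, a, 27, y, 16), (21, a, 27, y, 21), (21, a, 27, y, 38), (21, a, 27, y, 9), (21, a, 40, u, 16), (21, a, 40, u, 21), (21, a, 40, u, 38), (21, a, 40, u, 9), (21, w, 8, u, 16), (21, w, 8, u, 21), (21, w, 8, u, 38), (21, w, 8, u, 9), (21, x, 5, m, 16), (21, x, 5, m, 21), (21, x, 5, m, 38), (21, x, 5, m, 9), (30, b, 32, u, 23), (30, b, 32, u, 7), (30, s, 30, k, 23), (30, s, 30, k, 7), (30, x, 25, c, 23), (30, x, 25, c, 7), (30, z, 21, p, 23), (30, z, 21, p, 7)}
π_{D, E} gives {(21, a), (21, w), (21, x), (30, b), (30, s), (30, x), (30, z)} (17 duplicate(s) eliminated).
Selection E ≠ s: {(21, a), (21, w), (21, x), (30, b), (30, x), (30, z)}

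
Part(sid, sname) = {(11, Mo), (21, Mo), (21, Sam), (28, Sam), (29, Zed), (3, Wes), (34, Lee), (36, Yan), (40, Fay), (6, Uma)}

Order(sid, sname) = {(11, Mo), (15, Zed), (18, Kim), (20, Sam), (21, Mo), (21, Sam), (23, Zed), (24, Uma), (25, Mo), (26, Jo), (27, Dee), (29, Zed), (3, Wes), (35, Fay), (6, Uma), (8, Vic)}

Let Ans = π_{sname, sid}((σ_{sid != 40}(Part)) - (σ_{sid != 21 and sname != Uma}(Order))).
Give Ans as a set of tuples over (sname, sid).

{(Lee, 34), (Mo, 21), (Sam, 21), (Sam, 28), (Uma, 6), (Yan, 36)}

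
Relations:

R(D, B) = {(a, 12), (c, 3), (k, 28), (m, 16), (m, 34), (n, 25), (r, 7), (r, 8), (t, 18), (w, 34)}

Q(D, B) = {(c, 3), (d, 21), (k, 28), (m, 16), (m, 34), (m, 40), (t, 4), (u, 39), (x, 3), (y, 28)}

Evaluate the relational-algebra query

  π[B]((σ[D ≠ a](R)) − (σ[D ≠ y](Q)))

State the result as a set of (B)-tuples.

{18, 25, 34, 7, 8}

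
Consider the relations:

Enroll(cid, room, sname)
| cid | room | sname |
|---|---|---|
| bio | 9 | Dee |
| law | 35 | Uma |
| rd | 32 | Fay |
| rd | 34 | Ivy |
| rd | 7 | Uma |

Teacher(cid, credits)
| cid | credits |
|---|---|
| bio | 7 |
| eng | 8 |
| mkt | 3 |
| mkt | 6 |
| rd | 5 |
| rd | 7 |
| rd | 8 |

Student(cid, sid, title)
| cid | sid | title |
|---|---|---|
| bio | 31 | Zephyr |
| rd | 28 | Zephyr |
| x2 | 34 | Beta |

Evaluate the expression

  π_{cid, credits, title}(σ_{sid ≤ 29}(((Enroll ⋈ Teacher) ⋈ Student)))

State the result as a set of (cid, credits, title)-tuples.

{(rd, 5, Zephyr), (rd, 7, Zephyr), (rd, 8, Zephyr)}

Joining Enroll and Teacher on cid yields {(bio, 9, Dee, 7), (rd, 32, Fay, 5), (rd, 32, Fay, 7), (rd, 32, Fay, 8), (rd, 34, Ivy, 5), (rd, 34, Ivy, 7), (rd, 34, Ivy, 8), (rd, 7, Uma, 5), (rd, 7, Uma, 7), (rd, 7, Uma, 8)}.
Joining (Enroll ⋈ Teacher) and Student on cid yields {(bio, 9, Dee, 7, 31, Zephyr), (rd, 32, Fay, 5, 28, Zephyr), (rd, 32, Fay, 7, 28, Zephyr), (rd, 32, Fay, 8, 28, Zephyr), (rd, 34, Ivy, 5, 28, Zephyr), (rd, 34, Ivy, 7, 28, Zephyr), (rd, 34, Ivy, 8, 28, Zephyr), (rd, 7, Uma, 5, 28, Zephyr), (rd, 7, Uma, 7, 28, Zephyr), (rd, 7, Uma, 8, 28, Zephyr)}.
Apply σ_{sid ≤ 29}; surviving tuples: {(rd, 32, Fay, 5, 28, Zephyr), (rd, 32, Fay, 7, 28, Zephyr), (rd, 32, Fay, 8, 28, Zephyr), (rd, 34, Ivy, 5, 28, Zephyr), (rd, 34, Ivy, 7, 28, Zephyr), (rd, 34, Ivy, 8, 28, Zephyr), (rd, 7, Uma, 5, 28, Zephyr), (rd, 7, Uma, 7, 28, Zephyr), (rd, 7, Uma, 8, 28, Zephyr)}
Keep only column(s) cid, credits, title (6 duplicate(s) eliminated): {(rd, 5, Zephyr), (rd, 7, Zephyr), (rd, 8, Zephyr)}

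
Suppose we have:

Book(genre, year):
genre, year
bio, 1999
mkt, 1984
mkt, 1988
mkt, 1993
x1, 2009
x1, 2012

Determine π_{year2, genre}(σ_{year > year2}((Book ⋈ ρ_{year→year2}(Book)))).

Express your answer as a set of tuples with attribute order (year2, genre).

ρ[year→year2]: schema becomes (genre, year2); tuples unchanged.
Natural join on genre: {(bio, 1999, 1999), (mkt, 1984, 1984), (mkt, 1984, 1988), (mkt, 1984, 1993), (mkt, 1988, 1984), (mkt, 1988, 1988), (mkt, 1988, 1993), (mkt, 1993, 1984), (mkt, 1993, 1988), (mkt, 1993, 1993), (x1, 2009, 2009), (x1, 2009, 2012), (x1, 2012, 2009), (x1, 2012, 2012)}
σ[year > year2]: keep tuples satisfying year > year2 → {(mkt, 1988, 1984), (mkt, 1993, 1984), (mkt, 1993, 1988), (x1, 2012, 2009)}
Projecting to year2, genre (1 duplicate(s) eliminated): {(1984, mkt), (1988, mkt), (2009, x1)}

{(1984, mkt), (1988, mkt), (2009, x1)}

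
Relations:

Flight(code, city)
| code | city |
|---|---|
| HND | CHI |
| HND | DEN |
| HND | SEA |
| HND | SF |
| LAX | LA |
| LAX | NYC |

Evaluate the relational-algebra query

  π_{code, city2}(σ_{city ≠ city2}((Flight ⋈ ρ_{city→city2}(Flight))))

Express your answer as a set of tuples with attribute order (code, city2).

{(HND, CHI), (HND, DEN), (HND, SEA), (HND, SF), (LAX, LA), (LAX, NYC)}

ρ[city→city2]: schema becomes (code, city2); tuples unchanged.
Joining Flight and ρ_{city→city2}(Flight) on code yields {(HND, CHI, CHI), (HND, CHI, DEN), (HND, CHI, SEA), (HND, CHI, SF), (HND, DEN, CHI), (HND, DEN, DEN), (HND, DEN, SEA), (HND, DEN, SF), (HND, SEA, CHI), (HND, SEA, DEN), (HND, SEA, SEA), (HND, SEA, SF), (HND, SF, CHI), (HND, SF, DEN), (HND, SF, SEA), (HND, SF, SF), (LAX, LA, LA), (LAX, LA, NYC), (LAX, NYC, LA), (LAX, NYC, NYC)}.
Selection city ≠ city2: {(HND, CHI, DEN), (HND, CHI, SEA), (HND, CHI, SF), (HND, DEN, CHI), (HND, DEN, SEA), (HND, DEN, SF), (HND, SEA, CHI), (HND, SEA, DEN), (HND, SEA, SF), (HND, SF, CHI), (HND, SF, DEN), (HND, SF, SEA), (LAX, LA, NYC), (LAX, NYC, LA)}
π[code, city2]: project onto (code, city2) (8 duplicate(s) eliminated) → {(HND, CHI), (HND, DEN), (HND, SEA), (HND, SF), (LAX, LA), (LAX, NYC)}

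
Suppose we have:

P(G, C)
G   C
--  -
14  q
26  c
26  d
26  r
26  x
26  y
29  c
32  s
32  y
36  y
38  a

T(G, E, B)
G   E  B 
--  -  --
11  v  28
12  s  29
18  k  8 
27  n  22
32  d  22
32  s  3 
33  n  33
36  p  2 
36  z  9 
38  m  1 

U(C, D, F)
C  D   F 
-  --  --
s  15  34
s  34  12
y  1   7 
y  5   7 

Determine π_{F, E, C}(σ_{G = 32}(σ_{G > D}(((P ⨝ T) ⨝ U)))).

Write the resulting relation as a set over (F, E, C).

{(34, d, s), (34, s, s), (7, d, y), (7, s, y)}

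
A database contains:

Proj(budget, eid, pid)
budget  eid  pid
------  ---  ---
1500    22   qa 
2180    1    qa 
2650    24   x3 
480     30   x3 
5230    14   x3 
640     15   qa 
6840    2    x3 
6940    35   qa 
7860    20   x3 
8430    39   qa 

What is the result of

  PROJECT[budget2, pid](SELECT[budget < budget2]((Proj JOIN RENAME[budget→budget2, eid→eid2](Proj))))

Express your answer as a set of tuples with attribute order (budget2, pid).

ρ[budget→budget2, eid→eid2]: schema becomes (budget2, eid2, pid); tuples unchanged.
Proj ⋈ RENAME[budget→budget2, eid→eid2](Proj) (natural join on pid): {(1500, 22, qa, 1500, 22), (1500, 22, qa, 2180, 1), (1500, 22, qa, 640, 15), (1500, 22, qa, 6940, 35), (1500, 22, qa, 8430, 39), (2180, 1, qa, 1500, 22), (2180, 1, qa, 2180, 1), (2180, 1, qa, 640, 15), (2180, 1, qa, 6940, 35), (2180, 1, qa, 8430, 39), (2650, 24, x3, 2650, 24), (2650, 24, x3, 480, 30), (2650, 24, x3, 5230, 14), (2650, 24, x3, 6840, 2), (2650, 24, x3, 7860, 20), (480, 30, x3, 2650, 24), (480, 30, x3, 480, 30), (480, 30, x3, 5230, 14), (480, 30, x3, 6840, 2), (480, 30, x3, 7860, 20), (5230, 14, x3, 2650, 24), (5230, 14, x3, 480, 30), (5230, 14, x3, 5230, 14), (5230, 14, x3, 6840, 2), (5230, 14, x3, 7860, 20), (640, 15, qa, 1500, 22), (640, 15, qa, 2180, 1), (640, 15, qa, 640, 15), (640, 15, qa, 6940, 35), (640, 15, qa, 8430, 39), (6840, 2, x3, 2650, 24), (6840, 2, x3, 480, 30), (6840, 2, x3, 5230, 14), (6840, 2, x3, 6840, 2), (6840, 2, x3, 7860, 20), (6940, 35, qa, 1500, 22), (6940, 35, qa, 2180, 1), (6940, 35, qa, 640, 15), (6940, 35, qa, 6940, 35), (6940, 35, qa, 8430, 39), (7860, 20, x3, 2650, 24), (7860, 20, x3, 480, 30), (7860, 20, x3, 5230, 14), (7860, 20, x3, 6840, 2), (7860, 20, x3, 7860, 20), (8430, 39, qa, 1500, 22), (8430, 39, qa, 2180, 1), (8430, 39, qa, 640, 15), (8430, 39, qa, 6940, 35), (8430, 39, qa, 8430, 39)}
Filtering on budget < budget2 leaves {(1500, 22, qa, 2180, 1), (1500, 22, qa, 6940, 35), (1500, 22, qa, 8430, 39), (2180, 1, qa, 6940, 35), (2180, 1, qa, 8430, 39), (2650, 24, x3, 5230, 14), (2650, 24, x3, 6840, 2), (2650, 24, x3, 7860, 20), (480, 30, x3, 2650, 24), (480, 30, x3, 5230, 14), (480, 30, x3, 6840, 2), (480, 30, x3, 7860, 20), (5230, 14, x3, 6840, 2), (5230, 14, x3, 7860, 20), (640, 15, qa, 1500, 22), (640, 15, qa, 2180, 1), (640, 15, qa, 6940, 35), (640, 15, qa, 8430, 39), (6840, 2, x3, 7860, 20), (6940, 35, qa, 8430, 39)}.
Projecting to budget2, pid (12 duplicate(s) eliminated): {(1500, qa), (2180, qa), (2650, x3), (5230, x3), (6840, x3), (6940, qa), (7860, x3), (8430, qa)}

{(1500, qa), (2180, qa), (2650, x3), (5230, x3), (6840, x3), (6940, qa), (7860, x3), (8430, qa)}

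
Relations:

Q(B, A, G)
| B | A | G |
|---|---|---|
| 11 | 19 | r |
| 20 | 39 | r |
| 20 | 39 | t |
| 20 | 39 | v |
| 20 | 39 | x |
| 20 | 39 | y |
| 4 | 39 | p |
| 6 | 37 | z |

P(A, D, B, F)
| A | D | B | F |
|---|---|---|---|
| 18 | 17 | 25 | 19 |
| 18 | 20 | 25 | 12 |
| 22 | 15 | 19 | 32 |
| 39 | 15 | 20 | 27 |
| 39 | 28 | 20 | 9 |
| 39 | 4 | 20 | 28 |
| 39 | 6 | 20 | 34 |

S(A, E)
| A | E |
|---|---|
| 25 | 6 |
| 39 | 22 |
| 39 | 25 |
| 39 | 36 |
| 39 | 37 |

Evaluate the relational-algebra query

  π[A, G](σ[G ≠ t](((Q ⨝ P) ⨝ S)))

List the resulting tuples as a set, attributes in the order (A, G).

{(39, r), (39, v), (39, x), (39, y)}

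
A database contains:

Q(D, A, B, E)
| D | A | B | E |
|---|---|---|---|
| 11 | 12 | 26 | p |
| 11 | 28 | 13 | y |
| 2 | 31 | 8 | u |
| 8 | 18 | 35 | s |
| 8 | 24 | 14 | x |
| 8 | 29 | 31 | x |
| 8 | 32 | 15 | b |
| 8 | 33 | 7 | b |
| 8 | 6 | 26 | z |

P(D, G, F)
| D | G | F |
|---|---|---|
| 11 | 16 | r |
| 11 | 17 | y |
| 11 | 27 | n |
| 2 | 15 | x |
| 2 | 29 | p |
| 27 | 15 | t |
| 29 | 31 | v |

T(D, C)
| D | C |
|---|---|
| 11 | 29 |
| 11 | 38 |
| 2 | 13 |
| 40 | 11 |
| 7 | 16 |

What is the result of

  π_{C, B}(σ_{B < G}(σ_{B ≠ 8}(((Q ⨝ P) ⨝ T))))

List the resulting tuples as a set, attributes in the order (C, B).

{(29, 13), (29, 26), (38, 13), (38, 26)}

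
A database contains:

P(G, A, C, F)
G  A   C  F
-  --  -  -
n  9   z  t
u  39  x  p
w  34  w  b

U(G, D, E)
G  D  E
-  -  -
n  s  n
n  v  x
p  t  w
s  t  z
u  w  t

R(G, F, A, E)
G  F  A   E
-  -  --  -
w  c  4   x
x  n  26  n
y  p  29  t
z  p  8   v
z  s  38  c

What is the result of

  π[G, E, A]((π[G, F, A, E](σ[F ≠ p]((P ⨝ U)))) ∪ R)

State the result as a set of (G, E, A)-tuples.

{(n, n, 9), (n, x, 9), (w, x, 4), (x, n, 26), (y, t, 29), (z, c, 38), (z, v, 8)}

Joining P and U on G yields {(n, 9, z, t, s, n), (n, 9, z, t, v, x), (u, 39, x, p, w, t)}.
Filtering on F ≠ p leaves {(n, 9, z, t, s, n), (n, 9, z, t, v, x)}.
Projecting to G, F, A, E: {(n, t, 9, n), (n, t, 9, x)}
Taking the union: {(n, t, 9, n), (n, t, 9, x), (w, c, 4, x), (x, n, 26, n), (y, p, 29, t), (z, p, 8, v), (z, s, 38, c)}
Projecting to G, E, A: {(n, n, 9), (n, x, 9), (w, x, 4), (x, n, 26), (y, t, 29), (z, c, 38), (z, v, 8)}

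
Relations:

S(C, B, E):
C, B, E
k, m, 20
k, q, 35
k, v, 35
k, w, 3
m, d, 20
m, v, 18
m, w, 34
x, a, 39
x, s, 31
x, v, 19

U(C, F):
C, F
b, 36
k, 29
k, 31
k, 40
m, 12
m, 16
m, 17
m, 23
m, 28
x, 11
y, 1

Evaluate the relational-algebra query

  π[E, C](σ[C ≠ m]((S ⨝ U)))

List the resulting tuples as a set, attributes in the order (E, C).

{(19, x), (20, k), (3, k), (31, x), (35, k), (39, x)}

S ⋈ U (natural join on C): {(k, m, 20, 29), (k, m, 20, 31), (k, m, 20, 40), (k, q, 35, 29), (k, q, 35, 31), (k, q, 35, 40), (k, v, 35, 29), (k, v, 35, 31), (k, v, 35, 40), (k, w, 3, 29), (k, w, 3, 31), (k, w, 3, 40), (m, d, 20, 12), (m, d, 20, 16), (m, d, 20, 17), (m, d, 20, 23), (m, d, 20, 28), (m, v, 18, 12), (m, v, 18, 16), (m, v, 18, 17), (m, v, 18, 23), (m, v, 18, 28), (m, w, 34, 12), (m, w, 34, 16), (m, w, 34, 17), (m, w, 34, 23), (m, w, 34, 28), (x, a, 39, 11), (x, s, 31, 11), (x, v, 19, 11)}
Apply σ_{C ≠ m}; surviving tuples: {(k, m, 20, 29), (k, m, 20, 31), (k, m, 20, 40), (k, q, 35, 29), (k, q, 35, 31), (k, q, 35, 40), (k, v, 35, 29), (k, v, 35, 31), (k, v, 35, 40), (k, w, 3, 29), (k, w, 3, 31), (k, w, 3, 40), (x, a, 39, 11), (x, s, 31, 11), (x, v, 19, 11)}
π[E, C]: project onto (E, C) (9 duplicate(s) eliminated) → {(19, x), (20, k), (3, k), (31, x), (35, k), (39, x)}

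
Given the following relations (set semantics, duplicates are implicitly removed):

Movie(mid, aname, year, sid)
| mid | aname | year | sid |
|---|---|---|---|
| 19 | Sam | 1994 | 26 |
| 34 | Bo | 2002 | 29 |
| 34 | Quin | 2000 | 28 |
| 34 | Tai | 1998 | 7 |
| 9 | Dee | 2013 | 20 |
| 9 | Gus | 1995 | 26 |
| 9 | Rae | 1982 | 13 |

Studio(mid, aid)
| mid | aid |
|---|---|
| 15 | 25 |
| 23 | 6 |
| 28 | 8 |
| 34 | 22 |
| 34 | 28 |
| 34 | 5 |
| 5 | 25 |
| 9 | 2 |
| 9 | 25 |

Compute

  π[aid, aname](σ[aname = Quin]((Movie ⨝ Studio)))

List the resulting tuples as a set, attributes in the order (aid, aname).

{(22, Quin), (28, Quin), (5, Quin)}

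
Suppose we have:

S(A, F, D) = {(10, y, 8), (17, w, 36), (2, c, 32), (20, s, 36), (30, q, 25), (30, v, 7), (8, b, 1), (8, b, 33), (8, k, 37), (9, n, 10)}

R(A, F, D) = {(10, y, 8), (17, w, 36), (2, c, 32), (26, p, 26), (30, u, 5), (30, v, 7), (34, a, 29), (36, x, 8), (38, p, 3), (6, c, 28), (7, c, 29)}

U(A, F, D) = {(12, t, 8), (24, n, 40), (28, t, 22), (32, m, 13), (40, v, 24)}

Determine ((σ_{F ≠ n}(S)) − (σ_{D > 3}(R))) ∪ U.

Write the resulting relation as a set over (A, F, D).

{(12, t, 8), (20, s, 36), (24, n, 40), (28, t, 22), (30, q, 25), (32, m, 13), (40, v, 24), (8, b, 1), (8, b, 33), (8, k, 37)}

σ[F ≠ n]: keep tuples satisfying F ≠ n → {(10, y, 8), (17, w, 36), (2, c, 32), (20, s, 36), (30, q, 25), (30, v, 7), (8, b, 1), (8, b, 33), (8, k, 37)}
σ[D > 3]: keep tuples satisfying D > 3 → {(10, y, 8), (17, w, 36), (2, c, 32), (26, p, 26), (30, u, 5), (30, v, 7), (34, a, 29), (36, x, 8), (6, c, 28), (7, c, 29)}
Set difference of the two operands is {(20, s, 36), (30, q, 25), (8, b, 1), (8, b, 33), (8, k, 37)}.
Set union of the two operands is {(12, t, 8), (20, s, 36), (24, n, 40), (28, t, 22), (30, q, 25), (32, m, 13), (40, v, 24), (8, b, 1), (8, b, 33), (8, k, 37)}.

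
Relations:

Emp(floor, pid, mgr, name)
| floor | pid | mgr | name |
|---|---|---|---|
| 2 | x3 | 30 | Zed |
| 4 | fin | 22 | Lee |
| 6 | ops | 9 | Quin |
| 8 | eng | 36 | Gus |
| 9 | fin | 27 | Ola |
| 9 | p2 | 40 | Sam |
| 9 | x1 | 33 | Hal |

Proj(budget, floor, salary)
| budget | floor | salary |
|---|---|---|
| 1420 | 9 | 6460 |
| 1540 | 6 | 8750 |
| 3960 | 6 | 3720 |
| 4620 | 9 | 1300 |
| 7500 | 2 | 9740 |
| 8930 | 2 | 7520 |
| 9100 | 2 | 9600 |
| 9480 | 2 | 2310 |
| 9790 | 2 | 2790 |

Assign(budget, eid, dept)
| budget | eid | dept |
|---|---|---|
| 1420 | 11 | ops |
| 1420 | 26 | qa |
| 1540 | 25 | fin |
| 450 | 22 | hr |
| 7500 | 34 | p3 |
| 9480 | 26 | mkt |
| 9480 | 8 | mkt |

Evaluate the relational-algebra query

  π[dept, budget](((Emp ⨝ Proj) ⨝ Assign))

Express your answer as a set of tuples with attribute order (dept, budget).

{(fin, 1540), (mkt, 9480), (ops, 1420), (p3, 7500), (qa, 1420)}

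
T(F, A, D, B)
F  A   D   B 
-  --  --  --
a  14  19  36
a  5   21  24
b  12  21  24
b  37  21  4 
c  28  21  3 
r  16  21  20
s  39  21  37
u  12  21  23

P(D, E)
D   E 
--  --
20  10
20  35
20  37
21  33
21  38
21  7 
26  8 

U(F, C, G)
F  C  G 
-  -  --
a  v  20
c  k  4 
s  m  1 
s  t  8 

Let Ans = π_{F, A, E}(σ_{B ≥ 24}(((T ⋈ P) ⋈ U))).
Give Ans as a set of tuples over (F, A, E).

{(a, 5, 33), (a, 5, 38), (a, 5, 7), (s, 39, 33), (s, 39, 38), (s, 39, 7)}

Joining T and P on D yields {(a, 5, 21, 24, 33), (a, 5, 21, 24, 38), (a, 5, 21, 24, 7), (b, 12, 21, 24, 33), (b, 12, 21, 24, 38), (b, 12, 21, 24, 7), (b, 37, 21, 4, 33), (b, 37, 21, 4, 38), (b, 37, 21, 4, 7), (c, 28, 21, 3, 33), (c, 28, 21, 3, 38), (c, 28, 21, 3, 7), (r, 16, 21, 20, 33), (r, 16, 21, 20, 38), (r, 16, 21, 20, 7), (s, 39, 21, 37, 33), (s, 39, 21, 37, 38), (s, 39, 21, 37, 7), (u, 12, 21, 23, 33), (u, 12, 21, 23, 38), (u, 12, 21, 23, 7)}.
Joining (T ⋈ P) and U on F yields {(a, 5, 21, 24, 33, v, 20), (a, 5, 21, 24, 38, v, 20), (a, 5, 21, 24, 7, v, 20), (c, 28, 21, 3, 33, k, 4), (c, 28, 21, 3, 38, k, 4), (c, 28, 21, 3, 7, k, 4), (s, 39, 21, 37, 33, m, 1), (s, 39, 21, 37, 33, t, 8), (s, 39, 21, 37, 38, m, 1), (s, 39, 21, 37, 38, t, 8), (s, 39, 21, 37, 7, m, 1), (s, 39, 21, 37, 7, t, 8)}.
σ[B ≥ 24]: keep tuples satisfying B ≥ 24 → {(a, 5, 21, 24, 33, v, 20), (a, 5, 21, 24, 38, v, 20), (a, 5, 21, 24, 7, v, 20), (s, 39, 21, 37, 33, m, 1), (s, 39, 21, 37, 33, t, 8), (s, 39, 21, 37, 38, m, 1), (s, 39, 21, 37, 38, t, 8), (s, 39, 21, 37, 7, m, 1), (s, 39, 21, 37, 7, t, 8)}
π_{F, A, E} gives {(a, 5, 33), (a, 5, 38), (a, 5, 7), (s, 39, 33), (s, 39, 38), (s, 39, 7)} (3 duplicate(s) eliminated).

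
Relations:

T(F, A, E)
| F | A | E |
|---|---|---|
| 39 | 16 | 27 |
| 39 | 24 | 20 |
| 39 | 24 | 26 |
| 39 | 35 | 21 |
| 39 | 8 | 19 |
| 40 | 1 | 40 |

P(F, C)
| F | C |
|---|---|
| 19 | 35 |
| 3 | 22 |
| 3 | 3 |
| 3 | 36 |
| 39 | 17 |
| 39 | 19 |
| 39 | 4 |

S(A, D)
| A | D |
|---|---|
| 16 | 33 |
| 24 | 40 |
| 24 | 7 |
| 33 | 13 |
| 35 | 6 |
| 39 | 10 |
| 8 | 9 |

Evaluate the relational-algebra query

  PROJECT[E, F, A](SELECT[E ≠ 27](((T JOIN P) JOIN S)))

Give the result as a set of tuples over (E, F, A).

{(19, 39, 8), (20, 39, 24), (21, 39, 35), (26, 39, 24)}

T ⋈ P (natural join on F): {(39, 16, 27, 17), (39, 16, 27, 19), (39, 16, 27, 4), (39, 24, 20, 17), (39, 24, 20, 19), (39, 24, 20, 4), (39, 24, 26, 17), (39, 24, 26, 19), (39, 24, 26, 4), (39, 35, 21, 17), (39, 35, 21, 19), (39, 35, 21, 4), (39, 8, 19, 17), (39, 8, 19, 19), (39, 8, 19, 4)}
(T JOIN P) ⋈ S (natural join on A): {(39, 16, 27, 17, 33), (39, 16, 27, 19, 33), (39, 16, 27, 4, 33), (39, 24, 20, 17, 40), (39, 24, 20, 17, 7), (39, 24, 20, 19, 40), (39, 24, 20, 19, 7), (39, 24, 20, 4, 40), (39, 24, 20, 4, 7), (39, 24, 26, 17, 40), (39, 24, 26, 17, 7), (39, 24, 26, 19, 40), (39, 24, 26, 19, 7), (39, 24, 26, 4, 40), (39, 24, 26, 4, 7), (39, 35, 21, 17, 6), (39, 35, 21, 19, 6), (39, 35, 21, 4, 6), (39, 8, 19, 17, 9), (39, 8, 19, 19, 9), (39, 8, 19, 4, 9)}
Selection E ≠ 27: {(39, 24, 20, 17, 40), (39, 24, 20, 17, 7), (39, 24, 20, 19, 40), (39, 24, 20, 19, 7), (39, 24, 20, 4, 40), (39, 24, 20, 4, 7), (39, 24, 26, 17, 40), (39, 24, 26, 17, 7), (39, 24, 26, 19, 40), (39, 24, 26, 19, 7), (39, 24, 26, 4, 40), (39, 24, 26, 4, 7), (39, 35, 21, 17, 6), (39, 35, 21, 19, 6), (39, 35, 21, 4, 6), (39, 8, 19, 17, 9), (39, 8, 19, 19, 9), (39, 8, 19, 4, 9)}
Projecting to E, F, A (14 duplicate(s) eliminated): {(19, 39, 8), (20, 39, 24), (21, 39, 35), (26, 39, 24)}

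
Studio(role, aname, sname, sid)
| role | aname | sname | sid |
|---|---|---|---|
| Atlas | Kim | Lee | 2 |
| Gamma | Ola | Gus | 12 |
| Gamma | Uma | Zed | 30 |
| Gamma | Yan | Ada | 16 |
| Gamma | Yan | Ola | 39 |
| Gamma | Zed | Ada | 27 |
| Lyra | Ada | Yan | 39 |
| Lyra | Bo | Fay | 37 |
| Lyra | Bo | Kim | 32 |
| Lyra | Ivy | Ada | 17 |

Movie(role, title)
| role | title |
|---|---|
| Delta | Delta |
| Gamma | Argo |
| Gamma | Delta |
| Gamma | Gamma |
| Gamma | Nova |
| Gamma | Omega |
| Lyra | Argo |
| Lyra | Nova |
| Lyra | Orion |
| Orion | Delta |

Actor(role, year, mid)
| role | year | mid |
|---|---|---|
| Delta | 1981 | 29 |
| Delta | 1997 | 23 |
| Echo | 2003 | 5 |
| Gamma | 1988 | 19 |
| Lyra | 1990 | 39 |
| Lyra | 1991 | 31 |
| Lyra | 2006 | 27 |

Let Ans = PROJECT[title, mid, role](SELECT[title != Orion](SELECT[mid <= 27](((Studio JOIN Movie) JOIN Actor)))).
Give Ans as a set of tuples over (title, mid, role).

{(Argo, 19, Gamma), (Argo, 27, Lyra), (Delta, 19, Gamma), (Gamma, 19, Gamma), (Nova, 19, Gamma), (Nova, 27, Lyra), (Omega, 19, Gamma)}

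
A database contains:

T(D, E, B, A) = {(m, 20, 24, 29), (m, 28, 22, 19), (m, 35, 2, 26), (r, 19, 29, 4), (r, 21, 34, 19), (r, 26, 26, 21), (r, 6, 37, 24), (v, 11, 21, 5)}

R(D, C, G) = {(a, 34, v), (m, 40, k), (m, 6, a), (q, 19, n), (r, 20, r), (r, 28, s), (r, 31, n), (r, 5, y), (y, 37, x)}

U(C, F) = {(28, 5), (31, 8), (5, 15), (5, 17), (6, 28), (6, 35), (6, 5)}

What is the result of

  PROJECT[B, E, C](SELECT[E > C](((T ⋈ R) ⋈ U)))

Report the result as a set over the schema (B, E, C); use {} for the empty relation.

{(2, 35, 6), (22, 28, 6), (24, 20, 6), (26, 26, 5), (29, 19, 5), (34, 21, 5), (37, 6, 5)}

T ⋈ R (natural join on D): {(m, 20, 24, 29, 40, k), (m, 20, 24, 29, 6, a), (m, 28, 22, 19, 40, k), (m, 28, 22, 19, 6, a), (m, 35, 2, 26, 40, k), (m, 35, 2, 26, 6, a), (r, 19, 29, 4, 20, r), (r, 19, 29, 4, 28, s), (r, 19, 29, 4, 31, n), (r, 19, 29, 4, 5, y), (r, 21, 34, 19, 20, r), (r, 21, 34, 19, 28, s), (r, 21, 34, 19, 31, n), (r, 21, 34, 19, 5, y), (r, 26, 26, 21, 20, r), (r, 26, 26, 21, 28, s), (r, 26, 26, 21, 31, n), (r, 26, 26, 21, 5, y), (r, 6, 37, 24, 20, r), (r, 6, 37, 24, 28, s), (r, 6, 37, 24, 31, n), (r, 6, 37, 24, 5, y)}
(T ⋈ R) ⋈ U (natural join on C): {(m, 20, 24, 29, 6, a, 28), (m, 20, 24, 29, 6, a, 35), (m, 20, 24, 29, 6, a, 5), (m, 28, 22, 19, 6, a, 28), (m, 28, 22, 19, 6, a, 35), (m, 28, 22, 19, 6, a, 5), (m, 35, 2, 26, 6, a, 28), (m, 35, 2, 26, 6, a, 35), (m, 35, 2, 26, 6, a, 5), (r, 19, 29, 4, 28, s, 5), (r, 19, 29, 4, 31, n, 8), (r, 19, 29, 4, 5, y, 15), (r, 19, 29, 4, 5, y, 17), (r, 21, 34, 19, 28, s, 5), (r, 21, 34, 19, 31, n, 8), (r, 21, 34, 19, 5, y, 15), (r, 21, 34, 19, 5, y, 17), (r, 26, 26, 21, 28, s, 5), (r, 26, 26, 21, 31, n, 8), (r, 26, 26, 21, 5, y, 15), (r, 26, 26, 21, 5, y, 17), (r, 6, 37, 24, 28, s, 5), (r, 6, 37, 24, 31, n, 8), (r, 6, 37, 24, 5, y, 15), (r, 6, 37, 24, 5, y, 17)}
Apply σ_{E > C}; surviving tuples: {(m, 20, 24, 29, 6, a, 28), (m, 20, 24, 29, 6, a, 35), (m, 20, 24, 29, 6, a, 5), (m, 28, 22, 19, 6, a, 28), (m, 28, 22, 19, 6, a, 35), (m, 28, 22, 19, 6, a, 5), (m, 35, 2, 26, 6, a, 28), (m, 35, 2, 26, 6, a, 35), (m, 35, 2, 26, 6, a, 5), (r, 19, 29, 4, 5, y, 15), (r, 19, 29, 4, 5, y, 17), (r, 21, 34, 19, 5, y, 15), (r, 21, 34, 19, 5, y, 17), (r, 26, 26, 21, 5, y, 15), (r, 26, 26, 21, 5, y, 17), (r, 6, 37, 24, 5, y, 15), (r, 6, 37, 24, 5, y, 17)}
Projecting to B, E, C (10 duplicate(s) eliminated): {(2, 35, 6), (22, 28, 6), (24, 20, 6), (26, 26, 5), (29, 19, 5), (34, 21, 5), (37, 6, 5)}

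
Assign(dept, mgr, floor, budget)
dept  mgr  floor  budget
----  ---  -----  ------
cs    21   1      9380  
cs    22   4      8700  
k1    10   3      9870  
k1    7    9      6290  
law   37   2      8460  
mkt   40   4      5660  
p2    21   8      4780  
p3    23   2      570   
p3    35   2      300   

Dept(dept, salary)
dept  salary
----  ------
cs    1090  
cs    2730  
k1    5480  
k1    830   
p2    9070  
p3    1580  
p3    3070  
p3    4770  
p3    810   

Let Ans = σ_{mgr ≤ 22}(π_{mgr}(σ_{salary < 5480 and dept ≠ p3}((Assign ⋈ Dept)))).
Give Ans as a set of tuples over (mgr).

{10, 21, 22, 7}

Joining Assign and Dept on dept yields {(cs, 21, 1, 9380, 1090), (cs, 21, 1, 9380, 2730), (cs, 22, 4, 8700, 1090), (cs, 22, 4, 8700, 2730), (k1, 10, 3, 9870, 5480), (k1, 10, 3, 9870, 830), (k1, 7, 9, 6290, 5480), (k1, 7, 9, 6290, 830), (p2, 21, 8, 4780, 9070), (p3, 23, 2, 570, 1580), (p3, 23, 2, 570, 3070), (p3, 23, 2, 570, 4770), (p3, 23, 2, 570, 810), (p3, 35, 2, 300, 1580), (p3, 35, 2, 300, 3070), (p3, 35, 2, 300, 4770), (p3, 35, 2, 300, 810)}.
Selection salary < 5480 and dept ≠ p3: {(cs, 21, 1, 9380, 1090), (cs, 21, 1, 9380, 2730), (cs, 22, 4, 8700, 1090), (cs, 22, 4, 8700, 2730), (k1, 10, 3, 9870, 830), (k1, 7, 9, 6290, 830)}
Keep only column(s) mgr (2 duplicate(s) eliminated): {10, 21, 22, 7}
Selection mgr ≤ 22: {10, 21, 22, 7}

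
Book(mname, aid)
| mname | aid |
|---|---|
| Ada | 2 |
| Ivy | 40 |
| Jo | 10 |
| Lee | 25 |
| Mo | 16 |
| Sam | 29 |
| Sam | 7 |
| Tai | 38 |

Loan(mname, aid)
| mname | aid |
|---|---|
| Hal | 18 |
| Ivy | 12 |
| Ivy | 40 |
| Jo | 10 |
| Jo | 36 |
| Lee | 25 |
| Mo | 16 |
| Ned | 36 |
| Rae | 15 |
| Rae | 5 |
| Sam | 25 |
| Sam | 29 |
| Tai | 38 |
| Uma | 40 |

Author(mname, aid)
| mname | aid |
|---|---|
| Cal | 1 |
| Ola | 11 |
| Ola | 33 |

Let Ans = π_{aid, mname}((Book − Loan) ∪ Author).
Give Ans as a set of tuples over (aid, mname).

Difference: {(Ada, 2), (Ivy, 40), (Jo, 10), (Lee, 25), (Mo, 16), (Sam, 29), (Sam, 7), (Tai, 38)} with {(Hal, 18), (Ivy, 12), (Ivy, 40), (Jo, 10), (Jo, 36), (Lee, 25), (Mo, 16), (Ned, 36), (Rae, 15), (Rae, 5), (Sam, 25), (Sam, 29), (Tai, 38), (Uma, 40)} → {(Ada, 2), (Sam, 7)}
Union: {(Ada, 2), (Sam, 7)} with {(Cal, 1), (Ola, 11), (Ola, 33)} → {(Ada, 2), (Cal, 1), (Ola, 11), (Ola, 33), (Sam, 7)}
Keep only column(s) aid, mname: {(1, Cal), (11, Ola), (2, Ada), (33, Ola), (7, Sam)}

{(1, Cal), (11, Ola), (2, Ada), (33, Ola), (7, Sam)}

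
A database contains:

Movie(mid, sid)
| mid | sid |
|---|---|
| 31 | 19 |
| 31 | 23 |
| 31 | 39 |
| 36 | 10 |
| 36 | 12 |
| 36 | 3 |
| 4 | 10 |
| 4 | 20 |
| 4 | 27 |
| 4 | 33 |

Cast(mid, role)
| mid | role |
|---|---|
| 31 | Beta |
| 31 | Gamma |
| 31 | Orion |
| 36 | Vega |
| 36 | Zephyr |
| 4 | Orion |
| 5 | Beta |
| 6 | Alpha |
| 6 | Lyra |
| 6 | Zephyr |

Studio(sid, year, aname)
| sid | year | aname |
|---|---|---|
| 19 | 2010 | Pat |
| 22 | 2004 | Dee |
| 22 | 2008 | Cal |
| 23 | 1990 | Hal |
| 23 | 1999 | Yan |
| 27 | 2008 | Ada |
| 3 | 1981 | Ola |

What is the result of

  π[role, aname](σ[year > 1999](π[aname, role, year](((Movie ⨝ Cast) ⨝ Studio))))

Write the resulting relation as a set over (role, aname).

{(Beta, Pat), (Gamma, Pat), (Orion, Ada), (Orion, Pat)}

Movie ⋈ Cast (natural join on mid): {(31, 19, Beta), (31, 19, Gamma), (31, 19, Orion), (31, 23, Beta), (31, 23, Gamma), (31, 23, Orion), (31, 39, Beta), (31, 39, Gamma), (31, 39, Orion), (36, 10, Vega), (36, 10, Zephyr), (36, 12, Vega), (36, 12, Zephyr), (36, 3, Vega), (36, 3, Zephyr), (4, 10, Orion), (4, 20, Orion), (4, 27, Orion), (4, 33, Orion)}
(Movie ⨝ Cast) ⋈ Studio (natural join on sid): {(31, 19, Beta, 2010, Pat), (31, 19, Gamma, 2010, Pat), (31, 19, Orion, 2010, Pat), (31, 23, Beta, 1990, Hal), (31, 23, Beta, 1999, Yan), (31, 23, Gamma, 1990, Hal), (31, 23, Gamma, 1999, Yan), (31, 23, Orion, 1990, Hal), (31, 23, Orion, 1999, Yan), (36, 3, Vega, 1981, Ola), (36, 3, Zephyr, 1981, Ola), (4, 27, Orion, 2008, Ada)}
π[aname, role, year]: project onto (aname, role, year) → {(Ada, Orion, 2008), (Hal, Beta, 1990), (Hal, Gamma, 1990), (Hal, Orion, 1990), (Ola, Vega, 1981), (Ola, Zephyr, 1981), (Pat, Beta, 2010), (Pat, Gamma, 2010), (Pat, Orion, 2010), (Yan, Beta, 1999), (Yan, Gamma, 1999), (Yan, Orion, 1999)}
Filtering on year > 1999 leaves {(Ada, Orion, 2008), (Pat, Beta, 2010), (Pat, Gamma, 2010), (Pat, Orion, 2010)}.
π[role, aname]: project onto (role, aname) → {(Beta, Pat), (Gamma, Pat), (Orion, Ada), (Orion, Pat)}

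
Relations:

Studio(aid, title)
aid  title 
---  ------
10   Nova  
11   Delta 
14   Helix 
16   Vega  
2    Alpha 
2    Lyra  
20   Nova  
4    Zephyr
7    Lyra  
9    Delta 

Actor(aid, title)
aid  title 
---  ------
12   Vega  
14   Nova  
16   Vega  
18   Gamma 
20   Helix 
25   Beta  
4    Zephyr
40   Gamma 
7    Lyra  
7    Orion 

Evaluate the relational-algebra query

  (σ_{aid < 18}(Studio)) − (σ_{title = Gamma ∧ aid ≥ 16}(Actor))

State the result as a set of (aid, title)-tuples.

{(10, Nova), (11, Delta), (14, Helix), (16, Vega), (2, Alpha), (2, Lyra), (4, Zephyr), (7, Lyra), (9, Delta)}

σ[aid < 18]: keep tuples satisfying aid < 18 → {(10, Nova), (11, Delta), (14, Helix), (16, Vega), (2, Alpha), (2, Lyra), (4, Zephyr), (7, Lyra), (9, Delta)}
σ[title = Gamma ∧ aid ≥ 16]: keep tuples satisfying title = Gamma ∧ aid ≥ 16 → {(18, Gamma), (40, Gamma)}
Difference: {(10, Nova), (11, Delta), (14, Helix), (16, Vega), (2, Alpha), (2, Lyra), (4, Zephyr), (7, Lyra), (9, Delta)} with {(18, Gamma), (40, Gamma)} → {(10, Nova), (11, Delta), (14, Helix), (16, Vega), (2, Alpha), (2, Lyra), (4, Zephyr), (7, Lyra), (9, Delta)}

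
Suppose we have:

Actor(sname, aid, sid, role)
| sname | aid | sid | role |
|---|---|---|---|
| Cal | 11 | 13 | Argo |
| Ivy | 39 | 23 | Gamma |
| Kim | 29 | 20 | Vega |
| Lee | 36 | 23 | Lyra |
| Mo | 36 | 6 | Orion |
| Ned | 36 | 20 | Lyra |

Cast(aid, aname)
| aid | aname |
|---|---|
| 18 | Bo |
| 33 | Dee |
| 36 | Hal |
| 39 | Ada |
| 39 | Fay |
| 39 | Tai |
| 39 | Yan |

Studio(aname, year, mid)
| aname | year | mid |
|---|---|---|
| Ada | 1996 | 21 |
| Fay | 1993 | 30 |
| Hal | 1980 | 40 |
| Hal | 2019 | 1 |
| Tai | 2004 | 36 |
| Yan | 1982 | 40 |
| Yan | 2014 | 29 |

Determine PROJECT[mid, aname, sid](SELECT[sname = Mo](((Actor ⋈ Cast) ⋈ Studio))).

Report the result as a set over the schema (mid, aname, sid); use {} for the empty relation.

Actor ⋈ Cast (natural join on aid): {(Ivy, 39, 23, Gamma, Ada), (Ivy, 39, 23, Gamma, Fay), (Ivy, 39, 23, Gamma, Tai), (Ivy, 39, 23, Gamma, Yan), (Lee, 36, 23, Lyra, Hal), (Mo, 36, 6, Orion, Hal), (Ned, 36, 20, Lyra, Hal)}
(Actor ⋈ Cast) ⋈ Studio (natural join on aname): {(Ivy, 39, 23, Gamma, Ada, 1996, 21), (Ivy, 39, 23, Gamma, Fay, 1993, 30), (Ivy, 39, 23, Gamma, Tai, 2004, 36), (Ivy, 39, 23, Gamma, Yan, 1982, 40), (Ivy, 39, 23, Gamma, Yan, 2014, 29), (Lee, 36, 23, Lyra, Hal, 1980, 40), (Lee, 36, 23, Lyra, Hal, 2019, 1), (Mo, 36, 6, Orion, Hal, 1980, 40), (Mo, 36, 6, Orion, Hal, 2019, 1), (Ned, 36, 20, Lyra, Hal, 1980, 40), (Ned, 36, 20, Lyra, Hal, 2019, 1)}
σ[sname = Mo]: keep tuples satisfying sname = Mo → {(Mo, 36, 6, Orion, Hal, 1980, 40), (Mo, 36, 6, Orion, Hal, 2019, 1)}
Keep only column(s) mid, aname, sid: {(1, Hal, 6), (40, Hal, 6)}

{(1, Hal, 6), (40, Hal, 6)}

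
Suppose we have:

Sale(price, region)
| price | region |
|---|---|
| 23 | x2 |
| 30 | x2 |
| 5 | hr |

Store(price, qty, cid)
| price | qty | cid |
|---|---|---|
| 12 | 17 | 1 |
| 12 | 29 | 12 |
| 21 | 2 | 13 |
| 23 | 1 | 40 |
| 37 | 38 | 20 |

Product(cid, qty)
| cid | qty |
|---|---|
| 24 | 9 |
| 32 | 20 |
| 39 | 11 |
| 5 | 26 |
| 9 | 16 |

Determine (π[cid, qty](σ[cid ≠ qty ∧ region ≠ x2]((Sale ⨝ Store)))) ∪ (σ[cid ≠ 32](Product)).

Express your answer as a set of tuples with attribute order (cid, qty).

{(24, 9), (39, 11), (5, 26), (9, 16)}

Joining Sale and Store on price yields {(23, x2, 1, 40)}.
σ[cid ≠ qty ∧ region ≠ x2]: keep tuples satisfying cid ≠ qty ∧ region ≠ x2 → {}
Projecting to cid, qty: {}
σ[cid ≠ 32]: keep tuples satisfying cid ≠ 32 → {(24, 9), (39, 11), (5, 26), (9, 16)}
Set union of the two operands is {(24, 9), (39, 11), (5, 26), (9, 16)}.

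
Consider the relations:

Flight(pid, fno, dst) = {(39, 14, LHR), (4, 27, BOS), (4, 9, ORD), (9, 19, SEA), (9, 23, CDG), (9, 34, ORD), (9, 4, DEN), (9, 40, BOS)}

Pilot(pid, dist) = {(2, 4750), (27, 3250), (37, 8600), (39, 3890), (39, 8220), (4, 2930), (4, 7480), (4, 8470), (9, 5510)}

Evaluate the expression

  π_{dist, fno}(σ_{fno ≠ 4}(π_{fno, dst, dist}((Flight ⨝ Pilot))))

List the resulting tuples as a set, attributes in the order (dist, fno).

{(2930, 27), (2930, 9), (3890, 14), (5510, 19), (5510, 23), (5510, 34), (5510, 40), (7480, 27), (7480, 9), (8220, 14), (8470, 27), (8470, 9)}

Flight ⋈ Pilot (natural join on pid): {(39, 14, LHR, 3890), (39, 14, LHR, 8220), (4, 27, BOS, 2930), (4, 27, BOS, 7480), (4, 27, BOS, 8470), (4, 9, ORD, 2930), (4, 9, ORD, 7480), (4, 9, ORD, 8470), (9, 19, SEA, 5510), (9, 23, CDG, 5510), (9, 34, ORD, 5510), (9, 4, DEN, 5510), (9, 40, BOS, 5510)}
π[fno, dst, dist]: project onto (fno, dst, dist) → {(14, LHR, 3890), (14, LHR, 8220), (19, SEA, 5510), (23, CDG, 5510), (27, BOS, 2930), (27, BOS, 7480), (27, BOS, 8470), (34, ORD, 5510), (4, DEN, 5510), (40, BOS, 5510), (9, ORD, 2930), (9, ORD, 7480), (9, ORD, 8470)}
Apply σ_{fno ≠ 4}; surviving tuples: {(14, LHR, 3890), (14, LHR, 8220), (19, SEA, 5510), (23, CDG, 5510), (27, BOS, 2930), (27, BOS, 7480), (27, BOS, 8470), (34, ORD, 5510), (40, BOS, 5510), (9, ORD, 2930), (9, ORD, 7480), (9, ORD, 8470)}
π[dist, fno]: project onto (dist, fno) → {(2930, 27), (2930, 9), (3890, 14), (5510, 19), (5510, 23), (5510, 34), (5510, 40), (7480, 27), (7480, 9), (8220, 14), (8470, 27), (8470, 9)}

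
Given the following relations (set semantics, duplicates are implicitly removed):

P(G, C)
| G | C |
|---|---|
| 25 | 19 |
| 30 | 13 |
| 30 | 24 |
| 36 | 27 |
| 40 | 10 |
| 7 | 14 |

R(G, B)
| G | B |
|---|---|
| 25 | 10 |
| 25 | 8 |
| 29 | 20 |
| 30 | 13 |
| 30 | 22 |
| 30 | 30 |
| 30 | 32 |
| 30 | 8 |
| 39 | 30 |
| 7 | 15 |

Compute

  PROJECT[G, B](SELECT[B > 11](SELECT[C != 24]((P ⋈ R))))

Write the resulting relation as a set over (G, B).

Joining P and R on G yields {(25, 19, 10), (25, 19, 8), (30, 13, 13), (30, 13, 22), (30, 13, 30), (30, 13, 32), (30, 13, 8), (30, 24, 13), (30, 24, 22), (30, 24, 30), (30, 24, 32), (30, 24, 8), (7, 14, 15)}.
Selection C != 24: {(25, 19, 10), (25, 19, 8), (30, 13, 13), (30, 13, 22), (30, 13, 30), (30, 13, 32), (30, 13, 8), (7, 14, 15)}
Selection B > 11: {(30, 13, 13), (30, 13, 22), (30, 13, 30), (30, 13, 32), (7, 14, 15)}
Projecting to G, B: {(30, 13), (30, 22), (30, 30), (30, 32), (7, 15)}

{(30, 13), (30, 22), (30, 30), (30, 32), (7, 15)}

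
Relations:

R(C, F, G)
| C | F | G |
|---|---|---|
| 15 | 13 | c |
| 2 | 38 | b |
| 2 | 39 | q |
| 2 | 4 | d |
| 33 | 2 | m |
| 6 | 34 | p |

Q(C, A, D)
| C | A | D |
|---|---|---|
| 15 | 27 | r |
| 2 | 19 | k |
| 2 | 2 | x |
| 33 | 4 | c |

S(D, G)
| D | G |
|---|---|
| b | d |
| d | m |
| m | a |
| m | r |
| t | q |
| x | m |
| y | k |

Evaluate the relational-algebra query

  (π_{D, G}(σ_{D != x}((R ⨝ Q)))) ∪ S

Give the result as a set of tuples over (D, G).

{(b, d), (c, m), (d, m), (k, b), (k, d), (k, q), (m, a), (m, r), (r, c), (t, q), (x, m), (y, k)}

R ⋈ Q (natural join on C): {(15, 13, c, 27, r), (2, 38, b, 19, k), (2, 38, b, 2, x), (2, 39, q, 19, k), (2, 39, q, 2, x), (2, 4, d, 19, k), (2, 4, d, 2, x), (33, 2, m, 4, c)}
Filtering on D != x leaves {(15, 13, c, 27, r), (2, 38, b, 19, k), (2, 39, q, 19, k), (2, 4, d, 19, k), (33, 2, m, 4, c)}.
π[D, G]: project onto (D, G) → {(c, m), (k, b), (k, d), (k, q), (r, c)}
Taking the union: {(b, d), (c, m), (d, m), (k, b), (k, d), (k, q), (m, a), (m, r), (r, c), (t, q), (x, m), (y, k)}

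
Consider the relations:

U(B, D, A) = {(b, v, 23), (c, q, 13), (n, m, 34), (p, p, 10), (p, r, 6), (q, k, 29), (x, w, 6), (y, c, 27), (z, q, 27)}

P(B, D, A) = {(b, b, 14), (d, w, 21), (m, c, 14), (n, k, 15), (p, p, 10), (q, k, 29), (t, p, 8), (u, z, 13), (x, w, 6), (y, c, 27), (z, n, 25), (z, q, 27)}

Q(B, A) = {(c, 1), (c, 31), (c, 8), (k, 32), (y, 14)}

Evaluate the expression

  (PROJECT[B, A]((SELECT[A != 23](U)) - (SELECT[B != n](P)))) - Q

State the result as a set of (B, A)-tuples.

Apply σ_{A != 23}; surviving tuples: {(c, q, 13), (n, m, 34), (p, p, 10), (p, r, 6), (q, k, 29), (x, w, 6), (y, c, 27), (z, q, 27)}
Apply σ_{B != n}; surviving tuples: {(b, b, 14), (d, w, 21), (m, c, 14), (p, p, 10), (q, k, 29), (t, p, 8), (u, z, 13), (x, w, 6), (y, c, 27), (z, n, 25), (z, q, 27)}
Difference: {(c, q, 13), (n, m, 34), (p, p, 10), (p, r, 6), (q, k, 29), (x, w, 6), (y, c, 27), (z, q, 27)} with {(b, b, 14), (d, w, 21), (m, c, 14), (p, p, 10), (q, k, 29), (t, p, 8), (u, z, 13), (x, w, 6), (y, c, 27), (z, n, 25), (z, q, 27)} → {(c, q, 13), (n, m, 34), (p, r, 6)}
π_{B, A} gives {(c, 13), (n, 34), (p, 6)}.
Difference: {(c, 13), (n, 34), (p, 6)} with {(c, 1), (c, 31), (c, 8), (k, 32), (y, 14)} → {(c, 13), (n, 34), (p, 6)}

{(c, 13), (n, 34), (p, 6)}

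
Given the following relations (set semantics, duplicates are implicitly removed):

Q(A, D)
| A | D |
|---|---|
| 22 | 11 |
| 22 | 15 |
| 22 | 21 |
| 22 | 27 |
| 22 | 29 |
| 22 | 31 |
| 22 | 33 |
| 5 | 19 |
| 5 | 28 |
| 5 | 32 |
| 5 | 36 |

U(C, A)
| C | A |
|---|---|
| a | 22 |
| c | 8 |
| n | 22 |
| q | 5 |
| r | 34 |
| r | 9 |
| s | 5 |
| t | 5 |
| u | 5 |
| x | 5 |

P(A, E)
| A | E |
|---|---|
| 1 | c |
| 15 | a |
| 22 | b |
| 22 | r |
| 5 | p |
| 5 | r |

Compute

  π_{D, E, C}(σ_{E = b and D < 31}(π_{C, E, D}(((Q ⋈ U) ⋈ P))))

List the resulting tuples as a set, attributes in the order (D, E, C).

Q ⋈ U (natural join on A): {(22, 11, a), (22, 11, n), (22, 15, a), (22, 15, n), (22, 21, a), (22, 21, n), (22, 27, a), (22, 27, n), (22, 29, a), (22, 29, n), (22, 31, a), (22, 31, n), (22, 33, a), (22, 33, n), (5, 19, q), (5, 19, s), (5, 19, t), (5, 19, u), (5, 19, x), (5, 28, q), (5, 28, s), (5, 28, t), (5, 28, u), (5, 28, x), (5, 32, q), (5, 32, s), (5, 32, t), (5, 32, u), (5, 32, x), (5, 36, q), (5, 36, s), (5, 36, t), (5, 36, u), (5, 36, x)}
(Q ⋈ U) ⋈ P (natural join on A): {(22, 11, a, b), (22, 11, a, r), (22, 11, n, b), (22, 11, n, r), (22, 15, a, b), (22, 15, a, r), (22, 15, n, b), (22, 15, n, r), (22, 21, a, b), (22, 21, a, r), (22, 21, n, b), (22, 21, n, r), (22, 27, a, b), (22, 27, a, r), (22, 27, n, b), (22, 27, n, r), (22, 29, a, b), (22, 29, a, r), (22, 29, n, b), (22, 29, n, r), (22, 31, a, b), (22, 31, a, r), (22, 31, n, b), (22, 31, n, r), (22, 33, a, b), (22, 33, a, r), (22, 33, n, b), (22, 33, n, r), (5, 19, q, p), (5, 19, q, r), (5, 19, s, p), (5, 19, s, r), (5, 19, t, p), (5, 19, t, r), (5, 19, u, p), (5, 19, u, r), (5, 19, x, p), (5, 19, x, r), (5, 28, q, p), (5, 28, q, r), (5, 28, s, p), (5, 28, s, r), (5, 28, t, p), (5, 28, t, r), (5, 28, u, p), (5, 28, u, r), (5, 28, x, p), (5, 28, x, r), (5, 32, q, p), (5, 32, q, r), (5, 32, s, p), (5, 32, s, r), (5, 32, t, p), (5, 32, t, r), (5, 32, u, p), (5, 32, u, r), (5, 32, x, p), (5, 32, x, r), (5, 36, q, p), (5, 36, q, r), (5, 36, s, p), (5, 36, s, r), (5, 36, t, p), (5, 36, t, r), (5, 36, u, p), (5, 36, u, r), (5, 36, x, p), (5, 36, x, r)}
π_{C, E, D} gives {(a, b, 11), (a, b, 15), (a, b, 21), (a, b, 27), (a, b, 29), (a, b, 31), (a, b, 33), (a, r, 11), (a, r, 15), (a, r, 21), (a, r, 27), (a, r, 29), (a, r, 31), (a, r, 33), (n, b, 11), (n, b, 15), (n, b, 21), (n, b, 27), (n, b, 29), (n, b, 31), (n, b, 33), (n, r, 11), (n, r, 15), (n, r, 21), (n, r, 27), (n, r, 29), (n, r, 31), (n, r, 33), (q, p, 19), (q, p, 28), (q, p, 32), (q, p, 36), (q, r, 19), (q, r, 28), (q, r, 32), (q, r, 36), (s, p, 19), (s, p, 28), (s, p, 32), (s, p, 36), (s, r, 19), (s, r, 28), (s, r, 32), (s, r, 36), (t, p, 19), (t, p, 28), (t, p, 32), (t, p, 36), (t, r, 19), (t, r, 28), (t, r, 32), (t, r, 36), (u, p, 19), (u, p, 28), (u, p, 32), (u, p, 36), (u, r, 19), (u, r, 28), (u, r, 32), (u, r, 36), (x, p, 19), (x, p, 28), (x, p, 32), (x, p, 36), (x, r, 19), (x, r, 28), (x, r, 32), (x, r, 36)}.
Apply σ_{E = b and D < 31}; surviving tuples: {(a, b, 11), (a, b, 15), (a, b, 21), (a, b, 27), (a, b, 29), (n, b, 11), (n, b, 15), (n, b, 21), (n, b, 27), (n, b, 29)}
π_{D, E, C} gives {(11, b, a), (11, b, n), (15, b, a), (15, b, n), (21, b, a), (21, b, n), (27, b, a), (27, b, n), (29, b, a), (29, b, n)}.

{(11, b, a), (11, b, n), (15, b, a), (15, b, n), (21, b, a), (21, b, n), (27, b, a), (27, b, n), (29, b, a), (29, b, n)}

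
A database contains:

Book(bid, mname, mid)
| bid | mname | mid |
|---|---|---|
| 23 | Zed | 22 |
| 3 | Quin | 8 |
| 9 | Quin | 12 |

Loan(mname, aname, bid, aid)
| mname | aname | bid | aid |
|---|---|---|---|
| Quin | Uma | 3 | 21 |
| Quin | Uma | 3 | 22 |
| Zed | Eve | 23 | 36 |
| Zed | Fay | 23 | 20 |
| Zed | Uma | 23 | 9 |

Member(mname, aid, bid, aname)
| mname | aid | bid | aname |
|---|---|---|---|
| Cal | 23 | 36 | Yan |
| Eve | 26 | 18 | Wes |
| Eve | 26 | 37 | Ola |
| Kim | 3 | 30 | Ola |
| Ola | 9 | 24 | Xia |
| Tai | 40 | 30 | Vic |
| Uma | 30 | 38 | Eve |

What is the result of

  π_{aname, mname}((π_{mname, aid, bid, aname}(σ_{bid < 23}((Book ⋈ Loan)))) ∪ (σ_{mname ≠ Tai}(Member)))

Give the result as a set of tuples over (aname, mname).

Joining Book and Loan on bid, mname yields {(23, Zed, 22, Eve, 36), (23, Zed, 22, Fay, 20), (23, Zed, 22, Uma, 9), (3, Quin, 8, Uma, 21), (3, Quin, 8, Uma, 22)}.
Filtering on bid < 23 leaves {(3, Quin, 8, Uma, 21), (3, Quin, 8, Uma, 22)}.
π[mname, aid, bid, aname]: project onto (mname, aid, bid, aname) → {(Quin, 21, 3, Uma), (Quin, 22, 3, Uma)}
Filtering on mname ≠ Tai leaves {(Cal, 23, 36, Yan), (Eve, 26, 18, Wes), (Eve, 26, 37, Ola), (Kim, 3, 30, Ola), (Ola, 9, 24, Xia), (Uma, 30, 38, Eve)}.
Set union of the two operands is {(Cal, 23, 36, Yan), (Eve, 26, 18, Wes), (Eve, 26, 37, Ola), (Kim, 3, 30, Ola), (Ola, 9, 24, Xia), (Quin, 21, 3, Uma), (Quin, 22, 3, Uma), (Uma, 30, 38, Eve)}.
π[aname, mname]: project onto (aname, mname) (1 duplicate(s) eliminated) → {(Eve, Uma), (Ola, Eve), (Ola, Kim), (Uma, Quin), (Wes, Eve), (Xia, Ola), (Yan, Cal)}

{(Eve, Uma), (Ola, Eve), (Ola, Kim), (Uma, Quin), (Wes, Eve), (Xia, Ola), (Yan, Cal)}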